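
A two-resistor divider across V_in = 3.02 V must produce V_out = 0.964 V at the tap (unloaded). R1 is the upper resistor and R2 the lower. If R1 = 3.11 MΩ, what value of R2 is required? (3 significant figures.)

The divider ratio is R2/(R1+R2) = 0.964/3.02 = 0.3192.
R2 = R1 · 0.3192/(1 − 0.3192) = 1.458 MΩ.

R2 ≈ 1.46 MΩ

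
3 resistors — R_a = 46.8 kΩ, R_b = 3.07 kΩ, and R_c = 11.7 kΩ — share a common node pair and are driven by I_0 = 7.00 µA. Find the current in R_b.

I ≈ 5.27 µA

ΣG = 1/46.8 + 1/3.07 + 1/11.7 = 0.4326.
By the current-divider rule, I = I_0 · G_k/ΣG = 7.00 × 0.7530 = 5.271 µA.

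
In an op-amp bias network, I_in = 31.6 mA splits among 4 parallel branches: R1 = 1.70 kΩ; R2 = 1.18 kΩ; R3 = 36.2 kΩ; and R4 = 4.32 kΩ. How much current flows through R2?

I ≈ 15.8 mA

Conductances: ΣG = 1/1.70 + 1/1.18 + 1/36.2 + 1/4.32 = 1.695 (1/kΩ).
By the current-divider rule, I = I_in · G_k/ΣG = 31.6 × 0.5000 = 15.80 mA.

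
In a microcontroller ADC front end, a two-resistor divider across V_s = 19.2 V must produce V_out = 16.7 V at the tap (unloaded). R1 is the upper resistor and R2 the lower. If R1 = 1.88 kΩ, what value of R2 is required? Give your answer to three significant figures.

R2 ≈ 12.6 kΩ

Required fraction k = V_out/V_s = 0.8698.
So R2 = R1 · V_out/(V_s − V_out) = 1.88 × 16.7/(19.2 − 16.7) = 1.88 × 6.680 = 12.56 kΩ.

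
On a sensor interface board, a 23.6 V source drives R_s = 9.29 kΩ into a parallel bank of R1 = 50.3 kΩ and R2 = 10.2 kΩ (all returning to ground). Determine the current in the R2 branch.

I ≈ 1.10 mA

Parallel bank: R_p = 1/(1/50.3 + 1/10.2) = 8.480 kΩ.
V_A by voltage divider: V_A = 23.6 × 8.480/(9.29 + 8.480) = 11.26 V.
I(R2) = V_A / R2 = 11.26/10.2 = 1.104 mA.
(Equivalently: I_total = 1.328 mA, then current-divider fraction G_k/ΣG = 0.8314.)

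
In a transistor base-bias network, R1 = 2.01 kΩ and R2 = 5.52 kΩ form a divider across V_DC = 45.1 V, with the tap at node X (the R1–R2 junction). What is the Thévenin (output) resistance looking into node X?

R_th ≈ 1.47 kΩ

Zeroing V_DC shorts the top of R1 to ground, so R_th = R1 ‖ R2 = 1.473 kΩ.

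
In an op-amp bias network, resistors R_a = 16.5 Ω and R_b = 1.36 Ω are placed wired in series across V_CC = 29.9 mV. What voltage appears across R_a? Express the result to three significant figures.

V ≈ 27.6 mV

Series total: ΣR = 16.5 + 1.36 = 17.86 Ω.
V = V_CC · R/ΣR = 29.9 × 0.9239 = 27.62 mV.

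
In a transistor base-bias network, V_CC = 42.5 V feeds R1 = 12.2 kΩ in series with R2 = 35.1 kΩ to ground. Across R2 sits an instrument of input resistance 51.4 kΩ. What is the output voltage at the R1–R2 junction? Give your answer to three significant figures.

V_out ≈ 26.8 V

The load sits in parallel with R2, giving an effective lower resistance R2' = R2·R_L/(R2+R_L) = 20.86 kΩ.
Voltage divider with the loaded lower leg: V_out = 42.5 × 20.86/(12.2 + 20.86) = 42.5 × 0.6309 = 26.82 V.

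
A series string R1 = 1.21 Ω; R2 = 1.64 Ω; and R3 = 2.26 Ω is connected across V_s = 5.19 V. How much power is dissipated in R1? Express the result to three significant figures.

Series current I = V_s/ΣR = 5.19/5.110 = 1.016 A.
V(R1) = I·R = 1.229 V; P = V·I = 1.229 × 1.016 = 1.248 W.

P ≈ 1.25 W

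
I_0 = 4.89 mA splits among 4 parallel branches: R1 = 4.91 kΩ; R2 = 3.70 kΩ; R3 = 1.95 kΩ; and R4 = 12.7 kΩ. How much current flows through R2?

ΣG = 1/4.91 + 1/3.70 + 1/1.95 + 1/12.7 = 1.065.
Current divider: I(R2) = I_0 · G_k/ΣG = 4.89 × (0.2703/1.065) = 4.89 × 0.2537 = 1.240 mA.

I ≈ 1.24 mA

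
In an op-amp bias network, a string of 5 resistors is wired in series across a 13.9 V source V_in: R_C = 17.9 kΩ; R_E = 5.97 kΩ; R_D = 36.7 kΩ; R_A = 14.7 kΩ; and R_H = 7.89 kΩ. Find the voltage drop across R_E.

Series total: ΣR = 17.9 + 5.97 + 36.7 + 14.7 + 7.89 = 83.16 kΩ.
V = V_in · R/ΣR = 13.9 × 0.07179 = 0.9979 V.

V ≈ 0.998 V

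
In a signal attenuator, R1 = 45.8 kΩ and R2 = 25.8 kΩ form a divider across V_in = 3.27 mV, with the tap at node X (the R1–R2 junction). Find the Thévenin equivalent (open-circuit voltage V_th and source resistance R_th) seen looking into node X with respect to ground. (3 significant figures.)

V_th ≈ 1.18 mV, R_th ≈ 16.5 kΩ

Open-circuit (no load on X): V_th = V_in · R2/(R1 + R2) = 3.27 × 25.8/(45.80 + 25.8) = 1.178 mV.
Looking into X with the source shorted: R_th = R1·R2/(R1+R2) = 45.80 × 25.8/71.60 = 16.50 kΩ.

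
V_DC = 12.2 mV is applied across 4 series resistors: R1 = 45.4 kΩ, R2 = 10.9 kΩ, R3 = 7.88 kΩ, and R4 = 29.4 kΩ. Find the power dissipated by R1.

Series current I = V_DC/ΣR = 12.2/93.58 = 0.1304 µA.
P = I²R = 0.01700 × 45.4 = 0.7716 nW.

P ≈ 0.772 nW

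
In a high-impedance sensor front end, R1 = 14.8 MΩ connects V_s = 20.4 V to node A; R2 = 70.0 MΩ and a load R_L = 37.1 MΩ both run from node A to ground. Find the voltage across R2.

First combine the lower leg with the load: R2 ‖ R_L = 24.25 MΩ.
Then V_out = V_s · R2'/(R1 + R2') = 20.4 × 24.25/39.05 = 12.67 V.

V_out ≈ 12.7 V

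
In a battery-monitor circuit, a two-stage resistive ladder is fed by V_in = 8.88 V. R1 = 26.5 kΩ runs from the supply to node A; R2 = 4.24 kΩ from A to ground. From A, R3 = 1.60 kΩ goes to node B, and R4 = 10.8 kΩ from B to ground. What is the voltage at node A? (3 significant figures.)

V_A ≈ 0.946 V

The second stage (R3 + R4 = 12.40 kΩ) loads node A in parallel with R2.
Effective lower resistance at A: R2 ‖ 12.40 = 3.160 kΩ.
So V_A = 8.88 × 0.1065 = 0.9460 V.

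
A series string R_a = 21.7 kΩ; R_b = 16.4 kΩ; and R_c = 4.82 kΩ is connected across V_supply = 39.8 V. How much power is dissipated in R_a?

The common current is I = 39.8/42.92 = 0.9273 mA.
P = I²R = 0.8599 × 21.7 = 18.66 mW.

P ≈ 18.7 mW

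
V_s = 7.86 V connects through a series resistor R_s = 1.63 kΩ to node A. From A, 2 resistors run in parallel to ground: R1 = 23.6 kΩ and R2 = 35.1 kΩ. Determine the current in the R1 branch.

Equivalent of the parallel group: R_p = 14.11 kΩ.
V_A by voltage divider: V_A = 7.86 × 14.11/(1.63 + 14.11) = 7.046 V.
Branch current I = V_A/R1 = 7.046/23.6 = 0.2986 mA.

I ≈ 0.299 mA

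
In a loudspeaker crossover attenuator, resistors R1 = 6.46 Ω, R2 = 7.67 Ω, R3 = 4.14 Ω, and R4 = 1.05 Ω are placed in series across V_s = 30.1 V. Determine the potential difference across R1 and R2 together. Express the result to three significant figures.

Total series resistance ΣR = 6.46 + 7.67 + 4.14 + 1.05 = 19.32 Ω.
R_{R1..R2} = 6.46 + 7.67 = 14.13 Ω.
Voltage divider: V = V_s · (14.13 / 19.32) = 30.1 × 0.7314 = 22.01 V.

V ≈ 22.0 V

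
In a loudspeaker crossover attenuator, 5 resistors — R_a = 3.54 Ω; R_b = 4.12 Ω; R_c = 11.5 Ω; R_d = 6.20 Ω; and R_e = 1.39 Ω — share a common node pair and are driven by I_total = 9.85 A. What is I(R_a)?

I ≈ 1.86 A

Total conductance ΣG = 1/3.54 + 1/4.12 + 1/11.5 + 1/6.20 + 1/1.39 = 1.493 (units of 1/Ω).
By the current-divider rule, I = I_total · G_k/ΣG = 9.85 × 0.1892 = 1.864 A.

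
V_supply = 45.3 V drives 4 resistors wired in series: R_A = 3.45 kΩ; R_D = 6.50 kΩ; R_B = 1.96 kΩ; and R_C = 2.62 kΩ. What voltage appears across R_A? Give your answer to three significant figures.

V ≈ 10.8 V

Series total: ΣR = 3.45 + 6.50 + 1.96 + 2.62 = 14.53 kΩ.
Voltage divider: V = V_supply · (3.450 / 14.53) = 45.3 × 0.2374 = 10.76 V.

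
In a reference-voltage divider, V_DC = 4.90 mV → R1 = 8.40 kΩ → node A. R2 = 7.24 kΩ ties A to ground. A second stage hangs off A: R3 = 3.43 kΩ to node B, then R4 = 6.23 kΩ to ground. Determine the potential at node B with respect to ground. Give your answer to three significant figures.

V_B ≈ 1.04 mV

Looking into the second stage from A: R3 + R4 = 9.660 kΩ appears in parallel with R2.
Effective lower resistance at A: R2 ‖ 9.660 = 4.138 kΩ.
First divider: V_A = V_DC · 4.138/(8.40 + 4.138) = 1.617 mV.
Then the unloaded second divider: V_B = V_A × R4/(R3+R4) = 1.617 × 0.6449 = 1.043 mV.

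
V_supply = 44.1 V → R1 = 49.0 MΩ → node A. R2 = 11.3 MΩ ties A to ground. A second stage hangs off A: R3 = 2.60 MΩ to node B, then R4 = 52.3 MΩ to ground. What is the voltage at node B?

Node A sees R2 in parallel with the series input of stage 2, R3 + R4 = 54.90 MΩ.
R2 ‖ (R3+R4) = 9.371 MΩ.
So V_A = 44.1 × 0.1605 = 7.080 V.
V_B = V_A × 0.9526 = 6.745 V.

V_B ≈ 6.74 V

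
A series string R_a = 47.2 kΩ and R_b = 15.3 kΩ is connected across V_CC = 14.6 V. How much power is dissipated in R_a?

ΣR = 62.50 kΩ → I = 14.6/62.50 = 0.2336 mA.
P(R_a) = I²·R_a = (0.2336)² × 47.2 = 2.576 mW.

P ≈ 2.58 mW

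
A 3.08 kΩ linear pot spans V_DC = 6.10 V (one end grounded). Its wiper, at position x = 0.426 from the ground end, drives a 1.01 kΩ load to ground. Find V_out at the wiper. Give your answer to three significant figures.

V_out ≈ 1.49 V

Lower segment x·R_p = 1.312 kΩ; upper segment (1−x)·R_p = 1.768 kΩ.
(x·R_p) ‖ R_L = 0.5707 kΩ.
Loaded-divider output: V_out = 6.10 × 0.2440 = 1.489 V.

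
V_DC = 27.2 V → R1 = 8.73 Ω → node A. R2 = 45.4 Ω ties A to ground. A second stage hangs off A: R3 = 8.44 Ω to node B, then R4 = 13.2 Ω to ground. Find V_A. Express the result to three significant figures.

Looking into the second stage from A: R3 + R4 = 21.64 Ω appears in parallel with R2.
Effective lower resistance at A: R2 ‖ 21.64 = 14.65 Ω.
So V_A = 27.2 × 0.6267 = 17.05 V.

V_A ≈ 17.0 V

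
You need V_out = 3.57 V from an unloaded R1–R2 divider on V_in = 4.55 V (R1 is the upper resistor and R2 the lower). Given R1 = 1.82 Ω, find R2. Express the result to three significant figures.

R2 ≈ 6.63 Ω

Required fraction k = V_out/V_in = 0.7846.
So R2 = R1 · V_out/(V_in − V_out) = 1.82 × 3.57/(4.55 − 3.57) = 1.82 × 3.643 = 6.630 Ω.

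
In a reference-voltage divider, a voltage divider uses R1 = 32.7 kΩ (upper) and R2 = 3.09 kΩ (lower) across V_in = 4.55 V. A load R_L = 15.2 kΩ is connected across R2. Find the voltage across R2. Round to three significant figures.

V_out ≈ 0.331 V

First combine the lower leg with the load: R2 ‖ R_L = 2.568 kΩ.
Voltage divider with the loaded lower leg: V_out = 4.55 × 2.568/(32.7 + 2.568) = 4.55 × 0.07281 = 0.3313 V.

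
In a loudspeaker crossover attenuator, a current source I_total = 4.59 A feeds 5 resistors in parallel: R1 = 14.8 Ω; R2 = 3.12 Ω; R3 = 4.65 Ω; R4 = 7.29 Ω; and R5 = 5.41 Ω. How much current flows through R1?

I ≈ 0.335 A

Conductances: ΣG = 1/14.8 + 1/3.12 + 1/4.65 + 1/7.29 + 1/5.41 = 0.9252 (1/Ω).
R1 takes the fraction G_k/ΣG = 0.06757/0.9252 = 0.07303, so I = 4.59 × 0.07303 = 0.3352 A.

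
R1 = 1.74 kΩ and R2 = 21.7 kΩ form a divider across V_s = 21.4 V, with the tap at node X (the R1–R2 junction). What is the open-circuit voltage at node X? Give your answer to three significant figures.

V_th ≈ 19.8 V

V_th is the unloaded tap voltage: V_s · R2/(R1+R2) = 21.4 × 0.9258 = 19.81 V.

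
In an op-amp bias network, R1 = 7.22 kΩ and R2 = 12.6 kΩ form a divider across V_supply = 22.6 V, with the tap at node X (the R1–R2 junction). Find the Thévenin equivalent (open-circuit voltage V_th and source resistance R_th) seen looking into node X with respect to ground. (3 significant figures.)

V_th ≈ 14.4 V, R_th ≈ 4.59 kΩ

V_th is the unloaded tap voltage: V_supply · R2/(R1+R2) = 22.6 × 0.6357 = 14.37 V.
Looking into X with the source shorted: R_th = R1·R2/(R1+R2) = 7.220 × 12.6/19.82 = 4.590 kΩ.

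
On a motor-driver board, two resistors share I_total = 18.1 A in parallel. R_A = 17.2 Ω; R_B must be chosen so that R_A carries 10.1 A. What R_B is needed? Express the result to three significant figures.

The fraction through R_A equals R_B/(R_A+R_B).
With f = 0.5580, R_B = R_A · f/(1−f) = 17.2 × 1.262 = 21.71 Ω.

R_B ≈ 21.7 Ω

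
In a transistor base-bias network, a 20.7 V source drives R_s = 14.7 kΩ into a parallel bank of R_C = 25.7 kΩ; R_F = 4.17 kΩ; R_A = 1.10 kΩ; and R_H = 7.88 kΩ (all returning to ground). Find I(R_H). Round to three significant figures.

Combine the parallel branches: R_p = (1/25.7 + 1/4.17 + 1/1.10 + 1/7.88)⁻¹ = 0.7606 kΩ.
V_A = 20.7 × 0.7606/15.46 = 1.018 V.
I(R_H) = V_A / R_H = 1.018/7.88 = 0.1292 mA.

I ≈ 0.129 mA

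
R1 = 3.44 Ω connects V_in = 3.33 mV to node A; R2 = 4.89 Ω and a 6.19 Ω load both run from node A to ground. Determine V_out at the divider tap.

The load sits in parallel with R2, giving an effective lower resistance R2' = R2·R_L/(R2+R_L) = 2.732 Ω.
Voltage divider with the loaded lower leg: V_out = 3.33 × 2.732/(3.44 + 2.732) = 3.33 × 0.4426 = 1.474 mV.
(Unloaded it would be 1.95 mV; the load pulls it down.)

V_out ≈ 1.47 mV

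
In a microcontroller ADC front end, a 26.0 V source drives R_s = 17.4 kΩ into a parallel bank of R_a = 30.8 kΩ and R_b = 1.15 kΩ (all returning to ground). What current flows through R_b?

I ≈ 1.35 mA

Combine the parallel branches: R_p = (1/30.8 + 1/1.15)⁻¹ = 1.109 kΩ.
V_A = 26.0 × 1.109/18.51 = 1.557 V.
Branch current I = V_A/R_b = 1.557/1.15 = 1.354 mA.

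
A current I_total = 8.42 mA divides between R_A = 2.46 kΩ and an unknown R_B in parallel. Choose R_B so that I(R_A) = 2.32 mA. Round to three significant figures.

Two-branch current divider: I_A = I_total · R_B/(R_A + R_B).
2.32/8.42 = R_B/(R_A + R_B) → R_B = R_A · (0.2755)/(1 − 0.2755) = 2.46 × 0.3803 = 0.9356 kΩ.

R_B ≈ 0.936 kΩ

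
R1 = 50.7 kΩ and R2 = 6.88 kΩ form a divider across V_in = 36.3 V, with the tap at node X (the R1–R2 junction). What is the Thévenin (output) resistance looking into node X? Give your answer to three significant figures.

With V_in suppressed (replaced by a short), R_th = R1 ‖ R2 = (50.70 × 6.88)/(50.70 + 6.88) = 6.058 kΩ.

R_th ≈ 6.06 kΩ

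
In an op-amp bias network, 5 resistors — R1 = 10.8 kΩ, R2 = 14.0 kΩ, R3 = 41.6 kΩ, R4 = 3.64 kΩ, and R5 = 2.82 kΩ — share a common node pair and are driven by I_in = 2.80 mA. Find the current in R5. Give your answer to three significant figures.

I ≈ 1.21 mA

Conductances: ΣG = 1/10.8 + 1/14.0 + 1/41.6 + 1/3.64 + 1/2.82 = 0.8174 (1/kΩ).
Current divider: I(R5) = I_in · G_k/ΣG = 2.80 × (0.3546/0.8174) = 2.80 × 0.4338 = 1.215 mA.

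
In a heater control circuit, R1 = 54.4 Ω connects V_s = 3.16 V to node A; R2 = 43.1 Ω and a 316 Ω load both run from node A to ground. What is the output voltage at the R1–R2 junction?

The load sits in parallel with R2, giving an effective lower resistance R2' = R2·R_L/(R2+R_L) = 37.93 Ω.
Voltage divider with the loaded lower leg: V_out = 3.16 × 37.93/(54.4 + 37.93) = 3.16 × 0.4108 = 1.298 V.

V_out ≈ 1.30 V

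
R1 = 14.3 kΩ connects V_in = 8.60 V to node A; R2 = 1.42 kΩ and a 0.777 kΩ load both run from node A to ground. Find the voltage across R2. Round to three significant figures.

V_out ≈ 0.292 V

The load sits in parallel with R2, giving an effective lower resistance R2' = R2·R_L/(R2+R_L) = 0.5022 kΩ.
Then V_out = V_in · R2'/(R1 + R2') = 8.60 × 0.5022/14.80 = 0.2918 V.
(Unloaded it would be 0.777 V; the load pulls it down.)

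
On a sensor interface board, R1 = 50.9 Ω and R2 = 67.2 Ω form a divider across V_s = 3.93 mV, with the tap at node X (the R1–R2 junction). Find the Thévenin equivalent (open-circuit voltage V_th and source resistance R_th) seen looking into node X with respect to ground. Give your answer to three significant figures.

V_th ≈ 2.24 mV, R_th ≈ 29.0 Ω

V_th is the unloaded tap voltage: V_s · R2/(R1+R2) = 3.93 × 0.5690 = 2.236 mV.
With V_s suppressed (replaced by a short), R_th = R1 ‖ R2 = (50.90 × 67.2)/(50.90 + 67.2) = 28.96 Ω.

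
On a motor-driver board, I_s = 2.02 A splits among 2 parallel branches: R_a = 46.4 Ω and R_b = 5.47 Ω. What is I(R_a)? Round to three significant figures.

I ≈ 0.213 A

For two parallel branches, I_k = I_s · (other R)/(sum of R).
I(R_a) = 2.02 × 5.47/(46.4 + 5.47) = 2.02 × 0.1055 = 0.2130 A.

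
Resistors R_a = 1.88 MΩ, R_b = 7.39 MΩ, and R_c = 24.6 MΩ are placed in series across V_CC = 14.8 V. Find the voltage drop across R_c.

V ≈ 10.7 V

Series total: ΣR = 1.88 + 7.39 + 24.6 = 33.87 MΩ.
By the voltage-divider rule, V = 14.8 × 24.60/33.87 = 10.75 V.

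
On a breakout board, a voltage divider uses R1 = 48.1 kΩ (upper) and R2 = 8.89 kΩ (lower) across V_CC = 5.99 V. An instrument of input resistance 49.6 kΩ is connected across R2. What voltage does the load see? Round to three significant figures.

First combine the lower leg with the load: R2 ‖ R_L = 7.539 kΩ.
Voltage divider with the loaded lower leg: V_out = 5.99 × 7.539/(48.1 + 7.539) = 5.99 × 0.1355 = 0.8116 V.

V_out ≈ 0.812 V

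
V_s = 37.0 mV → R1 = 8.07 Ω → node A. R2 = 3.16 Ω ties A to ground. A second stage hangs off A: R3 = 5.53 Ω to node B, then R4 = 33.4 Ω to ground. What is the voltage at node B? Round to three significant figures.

Node A sees R2 in parallel with the series input of stage 2, R3 + R4 = 38.93 Ω.
Effective lower resistance at A: R2 ‖ 38.93 = 2.923 Ω.
V_A = 37.0 × 2.923/(8.07 + 2.923) = 9.838 mV.
V_B = V_A × 0.8580 = 8.440 mV.

V_B ≈ 8.44 mV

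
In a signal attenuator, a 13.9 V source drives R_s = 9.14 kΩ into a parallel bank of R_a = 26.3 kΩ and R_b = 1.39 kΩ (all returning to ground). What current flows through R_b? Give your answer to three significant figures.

Parallel bank: R_p = 1/(1/26.3 + 1/1.39) = 1.320 kΩ.
V_A by voltage divider: V_A = 13.9 × 1.320/(9.14 + 1.320) = 1.754 V.
I(R_b) = V_A / R_b = 1.754/1.39 = 1.262 mA.
(Equivalently: I_total = 1.329 mA, then current-divider fraction G_k/ΣG = 0.9498.)

I ≈ 1.26 mA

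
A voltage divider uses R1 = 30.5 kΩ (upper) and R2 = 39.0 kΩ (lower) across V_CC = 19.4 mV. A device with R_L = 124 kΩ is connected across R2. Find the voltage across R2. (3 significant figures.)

V_out ≈ 9.57 mV

R2 ‖ R_L = (39.0 × 124)/(39.0 + 124) = 29.67 kΩ.
Voltage divider with the loaded lower leg: V_out = 19.4 × 29.67/(30.5 + 29.67) = 19.4 × 0.4931 = 9.566 mV.
(Unloaded it would be 10.9 mV; the load pulls it down.)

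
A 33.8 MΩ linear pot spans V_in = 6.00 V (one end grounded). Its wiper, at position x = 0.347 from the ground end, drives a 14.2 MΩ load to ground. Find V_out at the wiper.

Split the track: R_lower = x·R_p = 11.73 MΩ, R_upper = (1−x)·R_p = 22.07 MΩ.
Lower segment in parallel with the load: 11.73 ‖ 14.2 = 6.423 MΩ.
Then V_out = V_in · 6.423/(22.07 + 6.423) = 1.353 V.

V_out ≈ 1.35 V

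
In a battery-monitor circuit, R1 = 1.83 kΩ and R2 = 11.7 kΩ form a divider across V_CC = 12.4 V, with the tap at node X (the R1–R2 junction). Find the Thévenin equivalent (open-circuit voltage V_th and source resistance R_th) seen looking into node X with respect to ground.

V_th ≈ 10.7 V, R_th ≈ 1.58 kΩ

V_th is the unloaded tap voltage: V_CC · R2/(R1+R2) = 12.4 × 0.8647 = 10.72 V.
Looking into X with the source shorted: R_th = R1·R2/(R1+R2) = 1.830 × 11.7/13.53 = 1.582 kΩ.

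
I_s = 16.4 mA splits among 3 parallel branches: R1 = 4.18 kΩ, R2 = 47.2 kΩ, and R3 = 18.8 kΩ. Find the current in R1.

I ≈ 12.5 mA

Conductances: ΣG = 1/4.18 + 1/47.2 + 1/18.8 = 0.3136 (1/kΩ).
By the current-divider rule, I = I_s · G_k/ΣG = 16.4 × 0.7628 = 12.51 mA.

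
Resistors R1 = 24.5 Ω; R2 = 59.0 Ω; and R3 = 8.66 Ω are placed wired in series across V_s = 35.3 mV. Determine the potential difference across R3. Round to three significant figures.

V ≈ 3.32 mV

ΣR = 24.5 + 59.0 + 8.66 = 92.16 Ω.
Voltage divider: V = V_s · (8.660 / 92.16) = 35.3 × 0.09397 = 3.317 mV.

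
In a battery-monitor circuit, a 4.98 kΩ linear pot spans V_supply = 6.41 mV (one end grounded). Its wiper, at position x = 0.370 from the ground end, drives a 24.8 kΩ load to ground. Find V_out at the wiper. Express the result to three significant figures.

V_out ≈ 2.27 mV

Split the track: R_lower = x·R_p = 1.843 kΩ, R_upper = (1−x)·R_p = 3.137 kΩ.
R_L loads the lower segment: effective lower R = 1.715 kΩ.
Then V_out = V_supply · 1.715/(3.137 + 1.715) = 2.266 mV.
(Unloaded: V_out = x·V_supply = 2.37 mV.)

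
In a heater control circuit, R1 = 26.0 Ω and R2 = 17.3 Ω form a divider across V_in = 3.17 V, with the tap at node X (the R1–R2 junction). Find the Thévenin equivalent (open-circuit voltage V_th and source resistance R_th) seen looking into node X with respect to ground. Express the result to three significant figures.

V_th ≈ 1.27 V, R_th ≈ 10.4 Ω

V_th is the unloaded tap voltage: V_in · R2/(R1+R2) = 3.17 × 0.3995 = 1.267 V.
With V_in suppressed (replaced by a short), R_th = R1 ‖ R2 = (26.00 × 17.3)/(26.00 + 17.3) = 10.39 Ω.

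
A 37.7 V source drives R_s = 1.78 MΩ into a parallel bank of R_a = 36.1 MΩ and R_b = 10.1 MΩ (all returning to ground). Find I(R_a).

I ≈ 0.852 µA

Combine the parallel branches: R_p = (1/36.1 + 1/10.1)⁻¹ = 7.892 MΩ.
V_A by voltage divider: V_A = 37.7 × 7.892/(1.78 + 7.892) = 30.76 V.
Branch current I = V_A/R_a = 30.76/36.1 = 0.8521 µA.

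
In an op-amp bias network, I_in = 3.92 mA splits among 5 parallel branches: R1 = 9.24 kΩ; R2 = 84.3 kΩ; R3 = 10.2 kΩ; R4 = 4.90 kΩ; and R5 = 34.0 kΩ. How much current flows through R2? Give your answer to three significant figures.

I ≈ 0.103 mA

ΣG = 1/9.24 + 1/84.3 + 1/10.2 + 1/4.90 + 1/34.0 = 0.4516.
R2 takes the fraction G_k/ΣG = 0.01186/0.4516 = 0.02627, so I = 3.92 × 0.02627 = 0.1030 mA.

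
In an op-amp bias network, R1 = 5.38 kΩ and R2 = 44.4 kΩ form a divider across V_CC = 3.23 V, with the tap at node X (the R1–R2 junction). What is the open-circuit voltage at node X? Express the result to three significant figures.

V_th ≈ 2.88 V

V_th is the unloaded tap voltage: V_CC · R2/(R1+R2) = 3.23 × 0.8919 = 2.881 V.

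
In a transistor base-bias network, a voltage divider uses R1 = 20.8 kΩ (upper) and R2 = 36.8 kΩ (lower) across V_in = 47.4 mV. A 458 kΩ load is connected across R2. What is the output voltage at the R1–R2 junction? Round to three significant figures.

V_out ≈ 29.4 mV

First combine the lower leg with the load: R2 ‖ R_L = 34.06 kΩ.
Then V_out = V_in · R2'/(R1 + R2') = 47.4 × 34.06/54.86 = 29.43 mV.
(Unloaded it would be 30.3 mV; the load pulls it down.)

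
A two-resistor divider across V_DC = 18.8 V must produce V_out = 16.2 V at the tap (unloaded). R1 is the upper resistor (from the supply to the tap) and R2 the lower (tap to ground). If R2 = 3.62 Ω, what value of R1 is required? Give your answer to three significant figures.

The divider ratio is R2/(R1+R2) = 16.2/18.8 = 0.8617.
So R1 = R2 · (V_DC/V_out − 1) = 3.62 × (18.8/16.2 − 1) = 3.62 × 0.1605 = 0.5810 Ω.

R1 ≈ 0.581 Ω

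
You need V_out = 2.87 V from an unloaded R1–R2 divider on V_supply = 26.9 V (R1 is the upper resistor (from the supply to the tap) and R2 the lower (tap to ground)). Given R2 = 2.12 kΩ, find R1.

Required fraction k = V_out/V_supply = 0.1067.
R1 = R2·(1/k − 1) = 2.12 × 8.373 = 17.75 kΩ.

R1 ≈ 17.8 kΩ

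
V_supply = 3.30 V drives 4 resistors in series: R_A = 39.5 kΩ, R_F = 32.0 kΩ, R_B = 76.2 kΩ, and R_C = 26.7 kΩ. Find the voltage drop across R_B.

V ≈ 1.44 V

Series total: ΣR = 39.5 + 32.0 + 76.2 + 26.7 = 174.4 kΩ.
By the voltage-divider rule, V = 3.30 × 76.20/174.4 = 1.442 V.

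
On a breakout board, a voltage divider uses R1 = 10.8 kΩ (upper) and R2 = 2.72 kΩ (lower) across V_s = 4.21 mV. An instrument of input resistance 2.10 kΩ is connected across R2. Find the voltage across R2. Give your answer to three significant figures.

First combine the lower leg with the load: R2 ‖ R_L = 1.185 kΩ.
Then V_out = V_s · R2'/(R1 + R2') = 4.21 × 1.185/11.99 = 0.4163 mV.

V_out ≈ 0.416 mV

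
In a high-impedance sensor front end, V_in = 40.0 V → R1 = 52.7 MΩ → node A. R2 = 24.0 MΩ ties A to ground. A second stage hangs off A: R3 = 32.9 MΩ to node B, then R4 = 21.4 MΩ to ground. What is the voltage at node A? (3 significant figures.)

Looking into the second stage from A: R3 + R4 = 54.30 MΩ appears in parallel with R2.
Effective lower resistance at A: R2 ‖ 54.30 = 16.64 MΩ.
So V_A = 40.0 × 0.2400 = 9.601 V.

V_A ≈ 9.60 V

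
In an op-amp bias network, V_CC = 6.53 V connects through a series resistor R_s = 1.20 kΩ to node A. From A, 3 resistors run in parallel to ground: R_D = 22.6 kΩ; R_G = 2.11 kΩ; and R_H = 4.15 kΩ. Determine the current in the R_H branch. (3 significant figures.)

I ≈ 0.823 mA

Parallel bank: R_p = 1/(1/22.6 + 1/2.11 + 1/4.15) = 1.317 kΩ.
V_A = 6.53 × 1.317/2.517 = 3.417 V.
Branch current I = V_A/R_H = 3.417/4.15 = 0.8234 mA.
(Check via current divider: I_total = 2.594 mA; share G_k/ΣG = 0.3174 → same result.)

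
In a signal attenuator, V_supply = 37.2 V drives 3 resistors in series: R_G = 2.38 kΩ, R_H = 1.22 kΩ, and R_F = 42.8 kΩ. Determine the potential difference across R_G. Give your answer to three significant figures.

Total series resistance ΣR = 2.38 + 1.22 + 42.8 = 46.40 kΩ.
Voltage divider: V = V_supply · (2.380 / 46.40) = 37.2 × 0.05129 = 1.908 V.

V ≈ 1.91 V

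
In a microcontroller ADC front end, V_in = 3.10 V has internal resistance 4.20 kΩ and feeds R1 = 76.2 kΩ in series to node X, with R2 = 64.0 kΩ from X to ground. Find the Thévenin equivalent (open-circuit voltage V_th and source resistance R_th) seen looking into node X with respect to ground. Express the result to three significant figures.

V_th ≈ 1.37 V, R_th ≈ 35.6 kΩ

R1' = 4.20 + 76.2 = 80.40 kΩ (source resistance + R1).
With X open, the divider is unloaded: V_th = 3.10 × 64.0/144.4 = 1.374 V.
Zeroing V_in shorts the top of R1' to ground, so R_th = R1' ‖ R2 = 35.63 kΩ.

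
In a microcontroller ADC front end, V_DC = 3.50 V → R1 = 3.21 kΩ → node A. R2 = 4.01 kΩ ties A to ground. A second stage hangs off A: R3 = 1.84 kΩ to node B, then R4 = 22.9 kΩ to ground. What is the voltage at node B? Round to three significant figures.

V_B ≈ 1.68 V

The second stage (R3 + R4 = 24.74 kΩ) loads node A in parallel with R2.
Effective lower resistance at A: R2 ‖ 24.74 = 3.451 kΩ.
So V_A = 3.50 × 0.5181 = 1.813 V.
Then the unloaded second divider: V_B = V_A × R4/(R3+R4) = 1.813 × 0.9256 = 1.678 V.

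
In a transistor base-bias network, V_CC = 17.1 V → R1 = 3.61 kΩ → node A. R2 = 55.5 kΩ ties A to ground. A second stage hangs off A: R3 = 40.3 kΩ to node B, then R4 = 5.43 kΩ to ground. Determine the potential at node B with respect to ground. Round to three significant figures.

V_B ≈ 1.77 V

Node A sees R2 in parallel with the series input of stage 2, R3 + R4 = 45.73 kΩ.
R2 ‖ (R3+R4) = 25.07 kΩ.
So V_A = 17.1 × 0.8741 = 14.95 V.
V_B = V_A × 0.1187 = 1.775 V.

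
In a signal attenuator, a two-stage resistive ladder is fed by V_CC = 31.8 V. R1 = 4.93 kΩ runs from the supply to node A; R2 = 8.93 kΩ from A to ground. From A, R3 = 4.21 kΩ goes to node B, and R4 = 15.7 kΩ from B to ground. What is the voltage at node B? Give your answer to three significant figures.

Node A sees R2 in parallel with the series input of stage 2, R3 + R4 = 19.91 kΩ.
R2 ‖ (R3+R4) = 6.165 kΩ.
So V_A = 31.8 × 0.5557 = 17.67 V.
Stage 2 is unloaded, so V_B = V_A · R4/(R3+R4) = 17.67 × 15.7/19.91 = 13.93 V.

V_B ≈ 13.9 V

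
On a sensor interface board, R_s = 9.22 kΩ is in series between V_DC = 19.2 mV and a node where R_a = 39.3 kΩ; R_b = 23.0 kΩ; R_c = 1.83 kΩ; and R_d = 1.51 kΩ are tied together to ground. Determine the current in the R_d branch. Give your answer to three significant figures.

I ≈ 0.995 µA

Combine the parallel branches: R_p = (1/39.3 + 1/23.0 + 1/1.83 + 1/1.51)⁻¹ = 0.7827 kΩ.
V_A by voltage divider: V_A = 19.2 × 0.7827/(9.22 + 0.7827) = 1.502 mV.
I(R_d) = V_A / R_d = 1.502/1.51 = 0.9950 µA.
(Check via current divider: I_total = 1.919 µA; share G_k/ΣG = 0.5183 → same result.)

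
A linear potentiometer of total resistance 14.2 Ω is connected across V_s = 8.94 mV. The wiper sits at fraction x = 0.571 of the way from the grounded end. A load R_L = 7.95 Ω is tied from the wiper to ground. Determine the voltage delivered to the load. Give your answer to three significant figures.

V_out ≈ 3.55 mV

Lower segment x·R_p = 8.108 Ω; upper segment (1−x)·R_p = 6.092 Ω.
(x·R_p) ‖ R_L = 4.014 Ω.
V_out = 8.94 × 4.014/(6.092 + 4.014) = 3.551 mV.
(Unloaded: V_out = x·V_s = 5.10 mV.)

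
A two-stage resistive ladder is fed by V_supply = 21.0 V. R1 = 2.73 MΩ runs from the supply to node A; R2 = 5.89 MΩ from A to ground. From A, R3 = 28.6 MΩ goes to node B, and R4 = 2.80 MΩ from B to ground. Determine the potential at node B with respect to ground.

V_B ≈ 1.21 V

Looking into the second stage from A: R3 + R4 = 31.40 MΩ appears in parallel with R2.
R2 ‖ (R3+R4) = 4.960 MΩ.
V_A = 21.0 × 4.960/(2.73 + 4.960) = 13.54 V.
V_B = V_A × 0.08917 = 1.208 V.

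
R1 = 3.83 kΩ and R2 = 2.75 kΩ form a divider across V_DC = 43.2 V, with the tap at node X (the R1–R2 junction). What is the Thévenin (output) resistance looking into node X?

With V_DC suppressed (replaced by a short), R_th = R1 ‖ R2 = (3.830 × 2.75)/(3.830 + 2.75) = 1.601 kΩ.

R_th ≈ 1.60 kΩ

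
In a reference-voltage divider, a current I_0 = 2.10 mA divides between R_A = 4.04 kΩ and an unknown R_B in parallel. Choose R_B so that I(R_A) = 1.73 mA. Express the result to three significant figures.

Two-branch current divider: I_A = I_0 · R_B/(R_A + R_B).
1.73/2.10 = R_B/(R_A + R_B) → R_B = R_A · (0.8238)/(1 − 0.8238) = 4.04 × 4.676 = 18.89 kΩ.

R_B ≈ 18.9 kΩ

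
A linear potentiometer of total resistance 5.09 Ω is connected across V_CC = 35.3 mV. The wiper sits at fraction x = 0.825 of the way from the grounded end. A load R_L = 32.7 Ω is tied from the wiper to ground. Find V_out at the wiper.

V_out ≈ 28.5 mV

Split the track: R_lower = x·R_p = 4.199 Ω, R_upper = (1−x)·R_p = 0.8908 Ω.
R_L loads the lower segment: effective lower R = 3.721 Ω.
Then V_out = V_CC · 3.721/(0.8908 + 3.721) = 28.48 mV.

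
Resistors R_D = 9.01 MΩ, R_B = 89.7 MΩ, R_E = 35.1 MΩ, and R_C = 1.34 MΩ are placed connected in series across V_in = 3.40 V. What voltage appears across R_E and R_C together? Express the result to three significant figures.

V ≈ 0.917 V

Series total: ΣR = 9.01 + 89.7 + 35.1 + 1.34 = 135.2 MΩ.
R_{R_E..R_C} = 35.1 + 1.34 = 36.44 MΩ.
By the voltage-divider rule, V = 3.40 × 36.44/135.2 = 0.9167 V.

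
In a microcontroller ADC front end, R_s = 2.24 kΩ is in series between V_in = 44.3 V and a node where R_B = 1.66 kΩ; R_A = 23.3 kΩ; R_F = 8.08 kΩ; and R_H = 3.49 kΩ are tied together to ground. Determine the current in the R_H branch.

Combine the parallel branches: R_p = (1/1.66 + 1/23.3 + 1/8.08 + 1/3.49)⁻¹ = 0.9473 kΩ.
V_A by voltage divider: V_A = 44.3 × 0.9473/(2.24 + 0.9473) = 13.17 V.
Branch current I = V_A/R_H = 13.17/3.49 = 3.773 mA.
(Check via current divider: I_total = 13.90 mA; share G_k/ΣG = 0.2714 → same result.)

I ≈ 3.77 mA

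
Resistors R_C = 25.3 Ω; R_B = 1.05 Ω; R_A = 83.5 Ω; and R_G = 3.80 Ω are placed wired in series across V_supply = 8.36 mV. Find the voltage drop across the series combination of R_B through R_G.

Series total: ΣR = 25.3 + 1.05 + 83.5 + 3.80 = 113.7 Ω.
R_{R_B..R_G} = 1.05 + 83.5 + 3.80 = 88.35 Ω.
V = V_supply · R/ΣR = 8.36 × 0.7774 = 6.499 mV.

V ≈ 6.50 mV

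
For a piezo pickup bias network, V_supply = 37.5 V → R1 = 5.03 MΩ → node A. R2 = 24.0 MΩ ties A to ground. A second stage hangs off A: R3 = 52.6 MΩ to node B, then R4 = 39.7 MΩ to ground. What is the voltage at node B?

V_B ≈ 12.8 V

The second stage (R3 + R4 = 92.30 MΩ) loads node A in parallel with R2.
R2 ‖ (R3+R4) = 19.05 MΩ.
First divider: V_A = V_supply · 19.05/(5.03 + 19.05) = 29.67 V.
V_B = V_A × 0.4301 = 12.76 V.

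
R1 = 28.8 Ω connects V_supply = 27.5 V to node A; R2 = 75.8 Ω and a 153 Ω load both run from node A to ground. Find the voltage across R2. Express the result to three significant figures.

R2 ‖ R_L = (75.8 × 153)/(75.8 + 153) = 50.69 Ω.
Now apply the divider: V_out = 27.5 × 0.6377 = 17.54 V.
(Unloaded it would be 19.9 V; the load pulls it down.)

V_out ≈ 17.5 V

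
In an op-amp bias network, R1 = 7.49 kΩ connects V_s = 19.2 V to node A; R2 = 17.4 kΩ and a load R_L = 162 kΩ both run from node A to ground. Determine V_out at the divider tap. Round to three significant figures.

R2 ‖ R_L = (17.4 × 162)/(17.4 + 162) = 15.71 kΩ.
Then V_out = V_s · R2'/(R1 + R2') = 19.2 × 15.71/23.20 = 13.00 V.
(Unloaded it would be 13.4 V; the load pulls it down.)

V_out ≈ 13.0 V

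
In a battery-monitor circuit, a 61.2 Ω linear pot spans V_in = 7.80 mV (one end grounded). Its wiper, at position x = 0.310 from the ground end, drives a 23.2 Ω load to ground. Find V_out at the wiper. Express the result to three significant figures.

V_out ≈ 1.55 mV

The pot divides into 42.23 Ω above the wiper and 18.97 Ω below.
(x·R_p) ‖ R_L = 10.44 Ω.
Loaded-divider output: V_out = 7.80 × 0.1982 = 1.546 mV.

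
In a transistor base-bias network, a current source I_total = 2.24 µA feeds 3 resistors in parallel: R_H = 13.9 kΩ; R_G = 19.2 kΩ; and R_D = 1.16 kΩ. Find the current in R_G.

I ≈ 0.118 µA

Total conductance ΣG = 1/13.9 + 1/19.2 + 1/1.16 = 0.9861 (units of 1/kΩ).
By the current-divider rule, I = I_total · G_k/ΣG = 2.24 × 0.05282 = 0.1183 µA.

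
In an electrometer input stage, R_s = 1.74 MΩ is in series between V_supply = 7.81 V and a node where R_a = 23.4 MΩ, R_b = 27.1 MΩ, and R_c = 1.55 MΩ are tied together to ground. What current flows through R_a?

I ≈ 0.148 µA

Parallel bank: R_p = 1/(1/23.4 + 1/27.1 + 1/1.55) = 1.380 MΩ.
V_A by voltage divider: V_A = 7.81 × 1.380/(1.74 + 1.380) = 3.454 V.
Branch current I = V_A/R_a = 3.454/23.4 = 0.1476 µA.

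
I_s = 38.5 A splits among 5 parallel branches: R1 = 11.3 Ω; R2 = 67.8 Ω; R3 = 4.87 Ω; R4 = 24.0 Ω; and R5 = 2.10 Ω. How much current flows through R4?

Total conductance ΣG = 1/11.3 + 1/67.8 + 1/4.87 + 1/24.0 + 1/2.10 = 0.8264 (units of 1/Ω).
Current divider: I(R4) = I_s · G_k/ΣG = 38.5 × (0.04167/0.8264) = 38.5 × 0.05042 = 1.941 A.

I ≈ 1.94 A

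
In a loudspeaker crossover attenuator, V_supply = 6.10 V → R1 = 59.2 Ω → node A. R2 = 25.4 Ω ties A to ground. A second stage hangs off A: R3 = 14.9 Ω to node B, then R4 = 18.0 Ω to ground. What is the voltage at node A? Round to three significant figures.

V_A ≈ 1.19 V

Node A sees R2 in parallel with the series input of stage 2, R3 + R4 = 32.90 Ω.
Effective lower resistance at A: R2 ‖ 32.90 = 14.33 Ω.
So V_A = 6.10 × 0.1949 = 1.189 V.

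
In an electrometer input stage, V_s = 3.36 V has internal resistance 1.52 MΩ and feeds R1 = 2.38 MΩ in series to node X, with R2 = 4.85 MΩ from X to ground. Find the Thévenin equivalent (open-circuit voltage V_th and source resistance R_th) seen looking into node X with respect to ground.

V_th ≈ 1.86 V, R_th ≈ 2.16 MΩ

R1' = 1.52 + 2.38 = 3.900 MΩ (source resistance + R1).
With X open, the divider is unloaded: V_th = 3.36 × 4.85/8.750 = 1.862 V.
Zeroing V_s shorts the top of R1' to ground, so R_th = R1' ‖ R2 = 2.162 MΩ.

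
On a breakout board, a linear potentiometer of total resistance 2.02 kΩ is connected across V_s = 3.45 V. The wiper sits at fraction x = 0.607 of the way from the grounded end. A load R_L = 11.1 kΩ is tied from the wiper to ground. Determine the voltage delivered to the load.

V_out ≈ 2.01 V

The pot divides into 0.7939 kΩ above the wiper and 1.226 kΩ below.
R_L loads the lower segment: effective lower R = 1.104 kΩ.
Then V_out = V_s · 1.104/(0.7939 + 1.104) = 2.007 V.
(Unloaded: V_out = x·V_s = 2.09 V.)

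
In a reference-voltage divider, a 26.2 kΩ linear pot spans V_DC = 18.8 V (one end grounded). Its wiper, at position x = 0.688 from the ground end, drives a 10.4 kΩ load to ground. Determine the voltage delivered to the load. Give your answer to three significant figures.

V_out ≈ 8.39 V

Lower segment x·R_p = 18.03 kΩ; upper segment (1−x)·R_p = 8.174 kΩ.
(x·R_p) ‖ R_L = 6.595 kΩ.
Then V_out = V_DC · 6.595/(8.174 + 6.595) = 8.395 V.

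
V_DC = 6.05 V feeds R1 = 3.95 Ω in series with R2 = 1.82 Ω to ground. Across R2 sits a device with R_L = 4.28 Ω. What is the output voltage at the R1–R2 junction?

V_out ≈ 1.48 V

First combine the lower leg with the load: R2 ‖ R_L = 1.277 Ω.
Now apply the divider: V_out = 6.05 × 0.2443 = 1.478 V.
(Unloaded it would be 1.91 V; the load pulls it down.)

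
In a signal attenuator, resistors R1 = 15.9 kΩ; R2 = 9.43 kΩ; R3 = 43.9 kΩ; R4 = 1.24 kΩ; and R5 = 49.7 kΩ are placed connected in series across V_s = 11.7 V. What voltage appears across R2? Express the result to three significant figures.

Total series resistance ΣR = 15.9 + 9.43 + 43.9 + 1.24 + 49.7 = 120.2 kΩ.
By the voltage-divider rule, V = 11.7 × 9.430/120.2 = 0.9181 V.

V ≈ 0.918 V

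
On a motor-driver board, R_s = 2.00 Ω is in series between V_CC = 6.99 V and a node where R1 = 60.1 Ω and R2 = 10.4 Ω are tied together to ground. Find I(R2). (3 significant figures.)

Equivalent of the parallel group: R_p = 8.866 Ω.
Node voltage V_A = V_CC · R_p/(R_s + R_p) = 6.99 × 0.8159 = 5.703 V.
Branch current I = V_A/R2 = 5.703/10.4 = 0.5484 A.

I ≈ 0.548 A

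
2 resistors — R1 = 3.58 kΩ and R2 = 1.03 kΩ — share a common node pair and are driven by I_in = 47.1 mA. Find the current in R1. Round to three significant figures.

I ≈ 10.5 mA

Two-branch current divider: I_k = I_in · R_other/(R_1 + R_2).
So I = 47.1 × 1.03/4.610 = 10.52 mA.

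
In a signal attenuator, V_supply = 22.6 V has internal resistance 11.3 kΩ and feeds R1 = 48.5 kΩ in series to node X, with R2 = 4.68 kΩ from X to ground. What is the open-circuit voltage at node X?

V_th ≈ 1.64 V

R1' = 11.3 + 48.5 = 59.80 kΩ (source resistance + R1).
V_th is the unloaded tap voltage: V_supply · R2/(R1'+R2) = 22.6 × 0.07258 = 1.640 V.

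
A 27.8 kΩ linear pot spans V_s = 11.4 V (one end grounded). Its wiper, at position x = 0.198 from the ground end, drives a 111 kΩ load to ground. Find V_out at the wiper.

V_out ≈ 2.17 V

Lower segment x·R_p = 5.504 kΩ; upper segment (1−x)·R_p = 22.30 kΩ.
R_L loads the lower segment: effective lower R = 5.244 kΩ.
V_out = 11.4 × 5.244/(22.30 + 5.244) = 2.171 V.
(Unloaded: V_out = x·V_s = 2.26 V.)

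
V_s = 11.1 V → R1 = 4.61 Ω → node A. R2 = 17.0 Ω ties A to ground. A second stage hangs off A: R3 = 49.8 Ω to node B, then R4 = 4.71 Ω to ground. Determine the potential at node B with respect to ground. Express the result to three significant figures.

V_B ≈ 0.707 V

Looking into the second stage from A: R3 + R4 = 54.51 Ω appears in parallel with R2.
Effective lower resistance at A: R2 ‖ 54.51 = 12.96 Ω.
First divider: V_A = V_s · 12.96/(4.61 + 12.96) = 8.187 V.
Stage 2 is unloaded, so V_B = V_A · R4/(R3+R4) = 8.187 × 4.71/54.51 = 0.7074 V.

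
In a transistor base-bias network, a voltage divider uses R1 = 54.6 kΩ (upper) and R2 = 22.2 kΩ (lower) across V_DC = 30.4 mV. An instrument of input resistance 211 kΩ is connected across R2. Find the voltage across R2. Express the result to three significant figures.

The load sits in parallel with R2, giving an effective lower resistance R2' = R2·R_L/(R2+R_L) = 20.09 kΩ.
Voltage divider with the loaded lower leg: V_out = 30.4 × 20.09/(54.6 + 20.09) = 30.4 × 0.2689 = 8.176 mV.

V_out ≈ 8.18 mV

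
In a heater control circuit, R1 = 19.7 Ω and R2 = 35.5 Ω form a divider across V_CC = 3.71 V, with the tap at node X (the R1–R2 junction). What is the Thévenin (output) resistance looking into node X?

R_th ≈ 12.7 Ω

Zeroing V_CC shorts the top of R1 to ground, so R_th = R1 ‖ R2 = 12.67 Ω.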